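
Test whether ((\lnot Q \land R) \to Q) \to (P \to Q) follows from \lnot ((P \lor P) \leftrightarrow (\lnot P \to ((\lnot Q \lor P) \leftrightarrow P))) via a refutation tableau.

Initial set: {T \lnot ((P \lor P) \leftrightarrow (\lnot P \to ((\lnot Q \lor P) \leftrightarrow P))); F (((\lnot Q \land R) \to Q) \to (P \to Q))}.
F (((\lnot Q \land R) \to Q) \to (P \to Q)): α-rule — add T ((\lnot Q \land R) \to Q), F (P \to Q).
F (P \to Q): α-rule — add T P, F Q.
T \lnot ((P \lor P) \leftrightarrow (\lnot P \to ((\lnot Q \lor P) \leftrightarrow P))): β-rule — branch into T (P \lor P), F (\lnot P \to ((\lnot Q \lor P) \leftrightarrow P))  //  F (P \lor P), T (\lnot P \to ((\lnot Q \lor P) \leftrightarrow P)).
  branch 1 (add T (P \lor P), F (\lnot P \to ((\lnot Q \lor P) \leftrightarrow P))):
    F (\lnot P \to ((\lnot Q \lor P) \leftrightarrow P)): α-rule — add T \lnot P, F ((\lnot Q \lor P) \leftrightarrow P).
    × closes — contains both P and \lnot P.
  branch 2 (add F (P \lor P), T (\lnot P \to ((\lnot Q \lor P) \leftrightarrow P))):
    F (P \lor P): α-rule — add F P, F P.
    × closes — contains both P and \lnot P.
All 2 branches close.
Every branch closed, so the premises entail the conclusion.

Yes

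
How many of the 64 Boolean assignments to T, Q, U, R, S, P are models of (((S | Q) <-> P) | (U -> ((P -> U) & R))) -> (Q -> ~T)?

Initial set: {((((S | Q) <-> P) | (U -> ((P -> U) & R))) -> (Q -> ~T))}.
((((S | Q) <-> P) | (U -> ((P -> U) & R))) -> (Q -> ~T)): β-rule — branch into ~(((S | Q) <-> P) | (U -> ((P -> U) & R)))  //  (Q -> ~T).
  branch 1 (add ~(((S | Q) <-> P) | (U -> ((P -> U) & R)))):
    ~(((S | Q) <-> P) | (U -> ((P -> U) & R))): α-rule — add ~((S | Q) <-> P), ~(U -> ((P -> U) & R)).
    ~(U -> ((P -> U) & R)): α-rule — add U, ~((P -> U) & R).
    ~((S | Q) <-> P): β-rule — branch into (S | Q), ~P  //  ~(S | Q), P.
      branch 1.1 (add (S | Q), ~P):
        ~((P -> U) & R): β-rule — branch into ~(P -> U)  //  ~R.
          branch 1.1.1 (add ~(P -> U)):
            ~(P -> U): α-rule — add P, ~U.
            × closes — contains both P and ~P.
          branch 1.1.2 (add ~R):
            (S | Q): β-rule — branch into S  //  Q.
              branch 1.1.2.1 (add S):
                ○ open, literals {P=false, R=false, S=true, U=true}.
              branch 1.1.2.2 (add Q):
                ○ open, literals {P=false, Q=true, R=false, U=true}.
      branch 1.2 (add ~(S | Q), P):
        ~(S | Q): α-rule — add ~S, ~Q.
        ~((P -> U) & R): β-rule — branch into ~(P -> U)  //  ~R.
          branch 1.2.1 (add ~(P -> U)):
            ~(P -> U): α-rule — add P, ~U.
            × closes — contains both U and ~U.
          branch 1.2.2 (add ~R):
            ○ open, literals {P=true, Q=false, R=false, S=false, U=true}.
  branch 2 (add (Q -> ~T)):
    (Q -> ~T): β-rule — branch into ~Q  //  ~T.
      branch 2.1 (add ~Q):
        ○ open, literals {Q=false}.
      branch 2.2 (add ~T):
        ○ open, literals {T=false}.
2 branches closed, 5 open.
Each open branch fixes some atoms; the unmentioned ones are free. Counting distinct full assignments: branch {P=false, R=false, S=true, U=true} (T, Q) contributes 4 new; branch {P=false, Q=true, R=false, U=true} (T, S) contributes 2 new; branch {P=true, Q=false, R=false, S=false, U=true} (T) contributes 2 new; branch {Q=false} (T, U, R, S, P) contributes 28 new; branch {T=false} (Q, U, R, S, P) contributes 14 new. Total: 50.

50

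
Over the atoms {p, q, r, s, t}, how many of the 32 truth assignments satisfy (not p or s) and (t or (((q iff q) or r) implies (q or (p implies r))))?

23

Initial set: {((not p or s) and (t or (((q iff q) or r) implies (q or (p implies r)))))}.
((not p or s) and (t or (((q iff q) or r) implies (q or (p implies r))))): α-rule — add (not p or s), (t or (((q iff q) or r) implies (q or (p implies r)))).
(not p or s): β-rule — branch into not p  //  s.
  branch 1 (add not p):
    (t or (((q iff q) or r) implies (q or (p implies r)))): β-rule — branch into t  //  (((q iff q) or r) implies (q or (p implies r))).
      branch 1.1 (add t):
        ○ open, literals {p=0, t=1}.
      branch 1.2 (add (((q iff q) or r) implies (q or (p implies r)))):
        (((q iff q) or r) implies (q or (p implies r))): β-rule — branch into not ((q iff q) or r)  //  (q or (p implies r)).
          branch 1.2.1 (add not ((q iff q) or r)):
            not ((q iff q) or r): α-rule — add not (q iff q), not r.
            not (q iff q): β-rule — branch into q, not q  //  not q, q.
              branch 1.2.1.1 (add q, not q):
                × closes — contains both q and not q.
              branch 1.2.1.2 (add not q, q):
                × closes — contains both q and not q.
          branch 1.2.2 (add (q or (p implies r))):
            (q or (p implies r)): β-rule — branch into q  //  (p implies r).
              branch 1.2.2.1 (add q):
                ○ open, literals {p=0, q=1}.
              branch 1.2.2.2 (add (p implies r)):
                (p implies r): β-rule — branch into not p  //  r.
                  branch 1.2.2.2.1 (add not p):
                    ○ open, literals {p=0}.
                  branch 1.2.2.2.2 (add r):
                    ○ open, literals {p=0, r=1}.
  branch 2 (add s):
    (t or (((q iff q) or r) implies (q or (p implies r)))): β-rule — branch into t  //  (((q iff q) or r) implies (q or (p implies r))).
      branch 2.1 (add t):
        ○ open, literals {s=1, t=1}.
      branch 2.2 (add (((q iff q) or r) implies (q or (p implies r)))):
        (((q iff q) or r) implies (q or (p implies r))): β-rule — branch into not ((q iff q) or r)  //  (q or (p implies r)).
          branch 2.2.1 (add not ((q iff q) or r)):
            not ((q iff q) or r): α-rule — add not (q iff q), not r.
            not (q iff q): β-rule — branch into q, not q  //  not q, q.
              branch 2.2.1.1 (add q, not q):
                × closes — contains both q and not q.
              branch 2.2.1.2 (add not q, q):
                × closes — contains both q and not q.
          branch 2.2.2 (add (q or (p implies r))):
            (q or (p implies r)): β-rule — branch into q  //  (p implies r).
              branch 2.2.2.1 (add q):
                ○ open, literals {q=1, s=1}.
              branch 2.2.2.2 (add (p implies r)):
                (p implies r): β-rule — branch into not p  //  r.
                  branch 2.2.2.2.1 (add not p):
                    ○ open, literals {p=0, s=1}.
                  branch 2.2.2.2.2 (add r):
                    ○ open, literals {r=1, s=1}.
4 branches closed, 8 open.
Each open branch fixes some atoms; the unmentioned ones are free. Counting distinct full assignments: branch {p=0, t=1} (q, r, s) contributes 8 new; branch {p=0, q=1} (r, s, t) contributes 4 new; branch {p=0} (q, r, s, t) contributes 4 new; branch {p=0, r=1} (q, s, t) contributes 0 new; branch {s=1, t=1} (p, q, r) contributes 4 new; branch {q=1, s=1} (p, r, t) contributes 2 new; branch {p=0, s=1} (q, r, t) contributes 0 new; branch {r=1, s=1} (p, q, t) contributes 1 new. Total: 23.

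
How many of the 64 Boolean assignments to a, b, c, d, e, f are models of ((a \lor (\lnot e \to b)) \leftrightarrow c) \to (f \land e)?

Initial set: {(((a \lor (\lnot e \to b)) \leftrightarrow c) \to (f \land e))}.
(((a \lor (\lnot e \to b)) \leftrightarrow c) \to (f \land e)): β-rule — branch into \lnot ((a \lor (\lnot e \to b)) \leftrightarrow c)  //  (f \land e).
  branch 1 (add \lnot ((a \lor (\lnot e \to b)) \leftrightarrow c)):
    \lnot ((a \lor (\lnot e \to b)) \leftrightarrow c): β-rule — branch into (a \lor (\lnot e \to b)), \lnot c  //  \lnot (a \lor (\lnot e \to b)), c.
      branch 1.1 (add (a \lor (\lnot e \to b)), \lnot c):
        (a \lor (\lnot e \to b)): β-rule — branch into a  //  (\lnot e \to b).
          branch 1.1.1 (add a):
            ○ open, literals {a=T, c=F}.
          branch 1.1.2 (add (\lnot e \to b)):
            (\lnot e \to b): β-rule — branch into \lnot \lnot e  //  b.
              branch 1.1.2.1 (add \lnot \lnot e):
                ○ open, literals {c=F, e=T}.
              branch 1.1.2.2 (add b):
                ○ open, literals {b=T, c=F}.
      branch 1.2 (add \lnot (a \lor (\lnot e \to b)), c):
        \lnot (a \lor (\lnot e \to b)): α-rule — add \lnot a, \lnot (\lnot e \to b).
        \lnot (\lnot e \to b): α-rule — add \lnot e, \lnot b.
        ○ open, literals {a=F, b=F, c=T, e=F}.
  branch 2 (add (f \land e)):
    (f \land e): α-rule — add f, e.
    ○ open, literals {e=T, f=T}.
0 branches closed, 5 open.
Each open branch fixes some atoms; the unmentioned ones are free. Counting distinct full assignments: branch {a=T, c=F} (b, d, e, f) contributes 16 new; branch {c=F, e=T} (a, b, d, f) contributes 8 new; branch {b=T, c=F} (a, d, e, f) contributes 4 new; branch {a=F, b=F, c=T, e=F} (d, f) contributes 4 new; branch {e=T, f=T} (a, b, c, d) contributes 8 new. Total: 40.

40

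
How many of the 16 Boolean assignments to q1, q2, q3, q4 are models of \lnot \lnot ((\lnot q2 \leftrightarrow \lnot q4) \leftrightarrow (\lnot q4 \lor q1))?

8

Initial set: {\lnot \lnot ((\lnot q2 \leftrightarrow \lnot q4) \leftrightarrow (\lnot q4 \lor q1))}.
\lnot \lnot ((\lnot q2 \leftrightarrow \lnot q4) \leftrightarrow (\lnot q4 \lor q1)): drop double negation, giving ((\lnot q2 \leftrightarrow \lnot q4) \leftrightarrow (\lnot q4 \lor q1)).
((\lnot q2 \leftrightarrow \lnot q4) \leftrightarrow (\lnot q4 \lor q1)): β-rule — branch into (\lnot q2 \leftrightarrow \lnot q4), (\lnot q4 \lor q1)  //  \lnot (\lnot q2 \leftrightarrow \lnot q4), \lnot (\lnot q4 \lor q1).
  branch 1 (add (\lnot q2 \leftrightarrow \lnot q4), (\lnot q4 \lor q1)):
    (\lnot q2 \leftrightarrow \lnot q4): β-rule — branch into \lnot q2, \lnot q4  //  \lnot \lnot q2, \lnot \lnot q4.
      branch 1.1 (add \lnot q2, \lnot q4):
        (\lnot q4 \lor q1): β-rule — branch into \lnot q4  //  q1.
          branch 1.1.1 (add \lnot q4):
            ○ open, literals {q2=F, q4=F}.
          branch 1.1.2 (add q1):
            ○ open, literals {q1=T, q2=F, q4=F}.
      branch 1.2 (add \lnot \lnot q2, \lnot \lnot q4):
        (\lnot q4 \lor q1): β-rule — branch into \lnot q4  //  q1.
          branch 1.2.1 (add \lnot q4):
            × closes — contains both q4 and \lnot q4.
          branch 1.2.2 (add q1):
            ○ open, literals {q1=T, q2=T, q4=T}.
  branch 2 (add \lnot (\lnot q2 \leftrightarrow \lnot q4), \lnot (\lnot q4 \lor q1)):
    \lnot (\lnot q4 \lor q1): α-rule — add \lnot \lnot q4, \lnot q1.
    \lnot (\lnot q2 \leftrightarrow \lnot q4): β-rule — branch into \lnot q2, \lnot \lnot q4  //  \lnot \lnot q2, \lnot q4.
      branch 2.1 (add \lnot q2, \lnot \lnot q4):
        ○ open, literals {q1=F, q2=F, q4=T}.
      branch 2.2 (add \lnot \lnot q2, \lnot q4):
        × closes — contains both q4 and \lnot q4.
2 branches closed, 4 open.
Each open branch fixes some atoms; the unmentioned ones are free. Counting distinct full assignments: branch {q2=F, q4=F} (q1, q3) contributes 4 new; branch {q1=T, q2=F, q4=F} (q3) contributes 0 new; branch {q1=T, q2=T, q4=T} (q3) contributes 2 new; branch {q1=F, q2=F, q4=T} (q3) contributes 2 new. Total: 8.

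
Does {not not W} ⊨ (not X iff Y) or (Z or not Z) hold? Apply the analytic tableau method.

Initial set: {not not W; not ((not X iff Y) or (Z or not Z))}.
not not W: drop double negation, giving W.
not ((not X iff Y) or (Z or not Z)): α-rule — add not (not X iff Y), not (Z or not Z).
not (Z or not Z): α-rule — add not Z, not not Z.
× closes — contains both Z and not Z.
All 1 branch closes.
Every branch closed, so the premises entail the conclusion.

Yes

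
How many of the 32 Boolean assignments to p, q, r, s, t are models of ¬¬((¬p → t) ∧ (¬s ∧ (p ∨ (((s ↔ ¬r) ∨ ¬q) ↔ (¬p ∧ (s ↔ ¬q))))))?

Initial set: {¬¬((¬p → t) ∧ (¬s ∧ (p ∨ (((s ↔ ¬r) ∨ ¬q) ↔ (¬p ∧ (s ↔ ¬q))))))}.
¬¬((¬p → t) ∧ (¬s ∧ (p ∨ (((s ↔ ¬r) ∨ ¬q) ↔ (¬p ∧ (s ↔ ¬q)))))): drop double negation, giving ((¬p → t) ∧ (¬s ∧ (p ∨ (((s ↔ ¬r) ∨ ¬q) ↔ (¬p ∧ (s ↔ ¬q)))))).
((¬p → t) ∧ (¬s ∧ (p ∨ (((s ↔ ¬r) ∨ ¬q) ↔ (¬p ∧ (s ↔ ¬q)))))): α-rule — add (¬p → t), (¬s ∧ (p ∨ (((s ↔ ¬r) ∨ ¬q) ↔ (¬p ∧ (s ↔ ¬q))))).
(¬s ∧ (p ∨ (((s ↔ ¬r) ∨ ¬q) ↔ (¬p ∧ (s ↔ ¬q))))): α-rule — add ¬s, (p ∨ (((s ↔ ¬r) ∨ ¬q) ↔ (¬p ∧ (s ↔ ¬q)))).
(¬p → t): β-rule — branch into ¬¬p  //  t.
  branch 1 (add ¬¬p):
    (p ∨ (((s ↔ ¬r) ∨ ¬q) ↔ (¬p ∧ (s ↔ ¬q)))): β-rule — branch into p  //  (((s ↔ ¬r) ∨ ¬q) ↔ (¬p ∧ (s ↔ ¬q))).
      branch 1.1 (add p):
        ○ open, literals {p=true, s=false}.
      branch 1.2 (add (((s ↔ ¬r) ∨ ¬q) ↔ (¬p ∧ (s ↔ ¬q)))):
        (((s ↔ ¬r) ∨ ¬q) ↔ (¬p ∧ (s ↔ ¬q))): β-rule — branch into ((s ↔ ¬r) ∨ ¬q), (¬p ∧ (s ↔ ¬q))  //  ¬((s ↔ ¬r) ∨ ¬q), ¬(¬p ∧ (s ↔ ¬q)).
          branch 1.2.1 (add ((s ↔ ¬r) ∨ ¬q), (¬p ∧ (s ↔ ¬q))):
            (¬p ∧ (s ↔ ¬q)): α-rule — add ¬p, (s ↔ ¬q).
            × closes — contains both p and ¬p.
          branch 1.2.2 (add ¬((s ↔ ¬r) ∨ ¬q), ¬(¬p ∧ (s ↔ ¬q))):
            ¬((s ↔ ¬r) ∨ ¬q): α-rule — add ¬(s ↔ ¬r), ¬¬q.
            ¬(¬p ∧ (s ↔ ¬q)): β-rule — branch into ¬¬p  //  ¬(s ↔ ¬q).
              branch 1.2.2.1 (add ¬¬p):
                ¬(s ↔ ¬r): β-rule — branch into s, ¬¬r  //  ¬s, ¬r.
                  branch 1.2.2.1.1 (add s, ¬¬r):
                    × closes — contains both s and ¬s.
                  branch 1.2.2.1.2 (add ¬s, ¬r):
                    ○ open, literals {p=true, q=true, r=false, s=false}.
              branch 1.2.2.2 (add ¬(s ↔ ¬q)):
                ¬(s ↔ ¬r): β-rule — branch into s, ¬¬r  //  ¬s, ¬r.
                  branch 1.2.2.2.1 (add s, ¬¬r):
                    × closes — contains both s and ¬s.
                  branch 1.2.2.2.2 (add ¬s, ¬r):
                    ¬(s ↔ ¬q): β-rule — branch into s, ¬¬q  //  ¬s, ¬q.
                      branch 1.2.2.2.2.1 (add s, ¬¬q):
                        × closes — contains both s and ¬s.
                      branch 1.2.2.2.2.2 (add ¬s, ¬q):
                        × closes — contains both q and ¬q.
  branch 2 (add t):
    (p ∨ (((s ↔ ¬r) ∨ ¬q) ↔ (¬p ∧ (s ↔ ¬q)))): β-rule — branch into p  //  (((s ↔ ¬r) ∨ ¬q) ↔ (¬p ∧ (s ↔ ¬q))).
      branch 2.1 (add p):
        ○ open, literals {p=true, s=false, t=true}.
      branch 2.2 (add (((s ↔ ¬r) ∨ ¬q) ↔ (¬p ∧ (s ↔ ¬q)))):
        (((s ↔ ¬r) ∨ ¬q) ↔ (¬p ∧ (s ↔ ¬q))): β-rule — branch into ((s ↔ ¬r) ∨ ¬q), (¬p ∧ (s ↔ ¬q))  //  ¬((s ↔ ¬r) ∨ ¬q), ¬(¬p ∧ (s ↔ ¬q)).
          branch 2.2.1 (add ((s ↔ ¬r) ∨ ¬q), (¬p ∧ (s ↔ ¬q))):
            (¬p ∧ (s ↔ ¬q)): α-rule — add ¬p, (s ↔ ¬q).
            ((s ↔ ¬r) ∨ ¬q): β-rule — branch into (s ↔ ¬r)  //  ¬q.
              branch 2.2.1.1 (add (s ↔ ¬r)):
                (s ↔ ¬q): β-rule — branch into s, ¬q  //  ¬s, ¬¬q.
                  branch 2.2.1.1.1 (add s, ¬q):
                    × closes — contains both s and ¬s.
                  branch 2.2.1.1.2 (add ¬s, ¬¬q):
                    (s ↔ ¬r): β-rule — branch into s, ¬r  //  ¬s, ¬¬r.
                      branch 2.2.1.1.2.1 (add s, ¬r):
                        × closes — contains both s and ¬s.
                      branch 2.2.1.1.2.2 (add ¬s, ¬¬r):
                        ○ open, literals {p=false, q=true, r=true, s=false, t=true}.
              branch 2.2.1.2 (add ¬q):
                (s ↔ ¬q): β-rule — branch into s, ¬q  //  ¬s, ¬¬q.
                  branch 2.2.1.2.1 (add s, ¬q):
                    × closes — contains both s and ¬s.
                  branch 2.2.1.2.2 (add ¬s, ¬¬q):
                    × closes — contains both q and ¬q.
          branch 2.2.2 (add ¬((s ↔ ¬r) ∨ ¬q), ¬(¬p ∧ (s ↔ ¬q))):
            ¬((s ↔ ¬r) ∨ ¬q): α-rule — add ¬(s ↔ ¬r), ¬¬q.
            ¬(¬p ∧ (s ↔ ¬q)): β-rule — branch into ¬¬p  //  ¬(s ↔ ¬q).
              branch 2.2.2.1 (add ¬¬p):
                ¬(s ↔ ¬r): β-rule — branch into s, ¬¬r  //  ¬s, ¬r.
                  branch 2.2.2.1.1 (add s, ¬¬r):
                    × closes — contains both s and ¬s.
                  branch 2.2.2.1.2 (add ¬s, ¬r):
                    ○ open, literals {p=true, q=true, r=false, s=false, t=true}.
              branch 2.2.2.2 (add ¬(s ↔ ¬q)):
                ¬(s ↔ ¬r): β-rule — branch into s, ¬¬r  //  ¬s, ¬r.
                  branch 2.2.2.2.1 (add s, ¬¬r):
                    × closes — contains both s and ¬s.
                  branch 2.2.2.2.2 (add ¬s, ¬r):
                    ¬(s ↔ ¬q): β-rule — branch into s, ¬¬q  //  ¬s, ¬q.
                      branch 2.2.2.2.2.1 (add s, ¬¬q):
                        × closes — contains both s and ¬s.
                      branch 2.2.2.2.2.2 (add ¬s, ¬q):
                        × closes — contains both q and ¬q.
13 branches closed, 5 open.
Each open branch fixes some atoms; the unmentioned ones are free. Counting distinct full assignments: branch {p=true, s=false} (q, r, t) contributes 8 new; branch {p=true, q=true, r=false, s=false} (t) contributes 0 new; branch {p=true, s=false, t=true} (q, r) contributes 0 new; branch {p=false, q=true, r=true, s=false, t=true} (none free) contributes 1 new; branch {p=true, q=true, r=false, s=false, t=true} (none free) contributes 0 new. Total: 9.

9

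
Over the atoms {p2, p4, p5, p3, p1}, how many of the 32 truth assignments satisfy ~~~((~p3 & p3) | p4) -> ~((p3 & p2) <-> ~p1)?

24

Initial set: {(~~~((~p3 & p3) | p4) -> ~((p3 & p2) <-> ~p1))}.
(~~~((~p3 & p3) | p4) -> ~((p3 & p2) <-> ~p1)): β-rule — branch into ~~~~((~p3 & p3) | p4)  //  ~((p3 & p2) <-> ~p1).
  branch 1 (add ~~~~((~p3 & p3) | p4)):
    ~~~~((~p3 & p3) | p4): drop double negation, giving ~~((~p3 & p3) | p4).
    ~~((~p3 & p3) | p4): β-rule — branch into (~p3 & p3)  //  p4.
      branch 1.1 (add (~p3 & p3)):
        (~p3 & p3): α-rule — add ~p3, p3.
        × closes — contains both p3 and ~p3.
      branch 1.2 (add p4):
        ○ open, literals {p4=1}.
  branch 2 (add ~((p3 & p2) <-> ~p1)):
    ~((p3 & p2) <-> ~p1): β-rule — branch into (p3 & p2), ~~p1  //  ~(p3 & p2), ~p1.
      branch 2.1 (add (p3 & p2), ~~p1):
        (p3 & p2): α-rule — add p3, p2.
        ○ open, literals {p1=1, p2=1, p3=1}.
      branch 2.2 (add ~(p3 & p2), ~p1):
        ~(p3 & p2): β-rule — branch into ~p3  //  ~p2.
          branch 2.2.1 (add ~p3):
            ○ open, literals {p1=0, p3=0}.
          branch 2.2.2 (add ~p2):
            ○ open, literals {p1=0, p2=0}.
1 branch closed, 4 open.
Each open branch fixes some atoms; the unmentioned ones are free. Counting distinct full assignments: branch {p4=1} (p2, p5, p3, p1) contributes 16 new; branch {p1=1, p2=1, p3=1} (p4, p5) contributes 2 new; branch {p1=0, p3=0} (p2, p4, p5) contributes 4 new; branch {p1=0, p2=0} (p4, p5, p3) contributes 2 new. Total: 24.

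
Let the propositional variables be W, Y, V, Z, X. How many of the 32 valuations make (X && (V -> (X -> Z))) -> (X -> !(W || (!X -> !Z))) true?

20

Initial set: {((X && (V -> (X -> Z))) -> (X -> !(W || (!X -> !Z))))}.
((X && (V -> (X -> Z))) -> (X -> !(W || (!X -> !Z)))): β-rule — branch into !(X && (V -> (X -> Z)))  //  (X -> !(W || (!X -> !Z))).
  branch 1 (add !(X && (V -> (X -> Z)))):
    !(X && (V -> (X -> Z))): β-rule — branch into !X  //  !(V -> (X -> Z)).
      branch 1.1 (add !X):
        ○ open, literals {X=false}.
      branch 1.2 (add !(V -> (X -> Z))):
        !(V -> (X -> Z)): α-rule — add V, !(X -> Z).
        !(X -> Z): α-rule — add X, !Z.
        ○ open, literals {V=true, X=true, Z=false}.
  branch 2 (add (X -> !(W || (!X -> !Z)))):
    (X -> !(W || (!X -> !Z))): β-rule — branch into !X  //  !(W || (!X -> !Z)).
      branch 2.1 (add !X):
        ○ open, literals {X=false}.
      branch 2.2 (add !(W || (!X -> !Z))):
        !(W || (!X -> !Z)): α-rule — add !W, !(!X -> !Z).
        !(!X -> !Z): α-rule — add !X, !!Z.
        ○ open, literals {W=false, X=false, Z=true}.
0 branches closed, 4 open.
Each open branch fixes some atoms; the unmentioned ones are free. Counting distinct full assignments: branch {X=false} (W, Y, V, Z) contributes 16 new; branch {V=true, X=true, Z=false} (W, Y) contributes 4 new; branch {X=false} (W, Y, V, Z) contributes 0 new; branch {W=false, X=false, Z=true} (Y, V) contributes 0 new. Total: 20.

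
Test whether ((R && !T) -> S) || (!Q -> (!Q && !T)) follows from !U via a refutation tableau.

Initial set: {!U; !(((R && !T) -> S) || (!Q -> (!Q && !T)))}.
!(((R && !T) -> S) || (!Q -> (!Q && !T))): α-rule — add !((R && !T) -> S), !(!Q -> (!Q && !T)).
!((R && !T) -> S): α-rule — add (R && !T), !S.
!(!Q -> (!Q && !T)): α-rule — add !Q, !(!Q && !T).
(R && !T): α-rule — add R, !T.
!(!Q && !T): β-rule — branch into !!Q  //  !!T.
  branch 1 (add !!Q):
    × closes — contains both Q and !Q.
  branch 2 (add !!T):
    × closes — contains both T and !T.
All 2 branches close.
Every branch closed, so the premises entail the conclusion.

Yes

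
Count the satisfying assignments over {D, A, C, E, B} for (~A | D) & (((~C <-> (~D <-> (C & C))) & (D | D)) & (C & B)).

4

Initial set: {((~A | D) & (((~C <-> (~D <-> (C & C))) & (D | D)) & (C & B)))}.
((~A | D) & (((~C <-> (~D <-> (C & C))) & (D | D)) & (C & B))): α-rule — add (~A | D), (((~C <-> (~D <-> (C & C))) & (D | D)) & (C & B)).
(((~C <-> (~D <-> (C & C))) & (D | D)) & (C & B)): α-rule — add ((~C <-> (~D <-> (C & C))) & (D | D)), (C & B).
((~C <-> (~D <-> (C & C))) & (D | D)): α-rule — add (~C <-> (~D <-> (C & C))), (D | D).
(C & B): α-rule — add C, B.
(~A | D): β-rule — branch into ~A  //  D.
  branch 1 (add ~A):
    (~C <-> (~D <-> (C & C))): β-rule — branch into ~C, (~D <-> (C & C))  //  ~~C, ~(~D <-> (C & C)).
      branch 1.1 (add ~C, (~D <-> (C & C))):
        × closes — contains both C and ~C.
      branch 1.2 (add ~~C, ~(~D <-> (C & C))):
        (D | D): β-rule — branch into D  //  D.
          branch 1.2.1 (add D):
            ~(~D <-> (C & C)): β-rule — branch into ~D, ~(C & C)  //  ~~D, (C & C).
              branch 1.2.1.1 (add ~D, ~(C & C)):
                × closes — contains both D and ~D.
              branch 1.2.1.2 (add ~~D, (C & C)):
                (C & C): α-rule — add C, C.
                ○ open, literals {A=false, B=true, C=true, D=true}.
          branch 1.2.2 (add D):
            ~(~D <-> (C & C)): β-rule — branch into ~D, ~(C & C)  //  ~~D, (C & C).
              branch 1.2.2.1 (add ~D, ~(C & C)):
                × closes — contains both D and ~D.
              branch 1.2.2.2 (add ~~D, (C & C)):
                (C & C): α-rule — add C, C.
                ○ open, literals {A=false, B=true, C=true, D=true}.
  branch 2 (add D):
    (~C <-> (~D <-> (C & C))): β-rule — branch into ~C, (~D <-> (C & C))  //  ~~C, ~(~D <-> (C & C)).
      branch 2.1 (add ~C, (~D <-> (C & C))):
        × closes — contains both C and ~C.
      branch 2.2 (add ~~C, ~(~D <-> (C & C))):
        (D | D): β-rule — branch into D  //  D.
          branch 2.2.1 (add D):
            ~(~D <-> (C & C)): β-rule — branch into ~D, ~(C & C)  //  ~~D, (C & C).
              branch 2.2.1.1 (add ~D, ~(C & C)):
                × closes — contains both D and ~D.
              branch 2.2.1.2 (add ~~D, (C & C)):
                (C & C): α-rule — add C, C.
                ○ open, literals {B=true, C=true, D=true}.
          branch 2.2.2 (add D):
            ~(~D <-> (C & C)): β-rule — branch into ~D, ~(C & C)  //  ~~D, (C & C).
              branch 2.2.2.1 (add ~D, ~(C & C)):
                × closes — contains both D and ~D.
              branch 2.2.2.2 (add ~~D, (C & C)):
                (C & C): α-rule — add C, C.
                ○ open, literals {B=true, C=true, D=true}.
6 branches closed, 4 open.
Each open branch fixes some atoms; the unmentioned ones are free. Counting distinct full assignments: branch {A=false, B=true, C=true, D=true} (E) contributes 2 new; branch {A=false, B=true, C=true, D=true} (E) contributes 0 new; branch {B=true, C=true, D=true} (A, E) contributes 2 new; branch {B=true, C=true, D=true} (A, E) contributes 0 new. Total: 4.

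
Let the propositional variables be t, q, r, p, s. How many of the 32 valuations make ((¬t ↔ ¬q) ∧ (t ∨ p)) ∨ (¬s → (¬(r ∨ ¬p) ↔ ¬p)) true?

24

Initial set: {(((¬t ↔ ¬q) ∧ (t ∨ p)) ∨ (¬s → (¬(r ∨ ¬p) ↔ ¬p)))}.
(((¬t ↔ ¬q) ∧ (t ∨ p)) ∨ (¬s → (¬(r ∨ ¬p) ↔ ¬p))): β-rule — branch into ((¬t ↔ ¬q) ∧ (t ∨ p))  //  (¬s → (¬(r ∨ ¬p) ↔ ¬p)).
  branch 1 (add ((¬t ↔ ¬q) ∧ (t ∨ p))):
    ((¬t ↔ ¬q) ∧ (t ∨ p)): α-rule — add (¬t ↔ ¬q), (t ∨ p).
    (¬t ↔ ¬q): β-rule — branch into ¬t, ¬q  //  ¬¬t, ¬¬q.
      branch 1.1 (add ¬t, ¬q):
        (t ∨ p): β-rule — branch into t  //  p.
          branch 1.1.1 (add t):
            × closes — contains both t and ¬t.
          branch 1.1.2 (add p):
            ○ open, literals {p=true, q=false, t=false}.
      branch 1.2 (add ¬¬t, ¬¬q):
        (t ∨ p): β-rule — branch into t  //  p.
          branch 1.2.1 (add t):
            ○ open, literals {q=true, t=true}.
          branch 1.2.2 (add p):
            ○ open, literals {p=true, q=true, t=true}.
  branch 2 (add (¬s → (¬(r ∨ ¬p) ↔ ¬p))):
    (¬s → (¬(r ∨ ¬p) ↔ ¬p)): β-rule — branch into ¬¬s  //  (¬(r ∨ ¬p) ↔ ¬p).
      branch 2.1 (add ¬¬s):
        ○ open, literals {s=true}.
      branch 2.2 (add (¬(r ∨ ¬p) ↔ ¬p)):
        (¬(r ∨ ¬p) ↔ ¬p): β-rule — branch into ¬(r ∨ ¬p), ¬p  //  ¬¬(r ∨ ¬p), ¬¬p.
          branch 2.2.1 (add ¬(r ∨ ¬p), ¬p):
            ¬(r ∨ ¬p): α-rule — add ¬r, ¬¬p.
            × closes — contains both p and ¬p.
          branch 2.2.2 (add ¬¬(r ∨ ¬p), ¬¬p):
            ¬¬(r ∨ ¬p): β-rule — branch into r  //  ¬p.
              branch 2.2.2.1 (add r):
                ○ open, literals {p=true, r=true}.
              branch 2.2.2.2 (add ¬p):
                × closes — contains both p and ¬p.
3 branches closed, 5 open.
Each open branch fixes some atoms; the unmentioned ones are free. Counting distinct full assignments: branch {p=true, q=false, t=false} (r, s) contributes 4 new; branch {q=true, t=true} (r, p, s) contributes 8 new; branch {p=true, q=true, t=true} (r, s) contributes 0 new; branch {s=true} (t, q, r, p) contributes 10 new; branch {p=true, r=true} (t, q, s) contributes 2 new. Total: 24.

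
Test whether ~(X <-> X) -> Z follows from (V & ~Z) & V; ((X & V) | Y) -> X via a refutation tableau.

Initial set: {((V & ~Z) & V); (((X & V) | Y) -> X); ~(~(X <-> X) -> Z)}.
((V & ~Z) & V): α-rule — add (V & ~Z), V.
~(~(X <-> X) -> Z): α-rule — add ~(X <-> X), ~Z.
(V & ~Z): α-rule — add V, ~Z.
(((X & V) | Y) -> X): β-rule — branch into ~((X & V) | Y)  //  X.
  branch 1 (add ~((X & V) | Y)):
    ~((X & V) | Y): α-rule — add ~(X & V), ~Y.
    ~(X <-> X): β-rule — branch into X, ~X  //  ~X, X.
      branch 1.1 (add X, ~X):
        × closes — contains both X and ~X.
      branch 1.2 (add ~X, X):
        × closes — contains both X and ~X.
  branch 2 (add X):
    ~(X <-> X): β-rule — branch into X, ~X  //  ~X, X.
      branch 2.1 (add X, ~X):
        × closes — contains both X and ~X.
      branch 2.2 (add ~X, X):
        × closes — contains both X and ~X.
All 4 branches close.
Every branch closed, so the premises entail the conclusion.

Yes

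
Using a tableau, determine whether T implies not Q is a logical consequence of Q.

No

Initial set: {Q; not (T implies not Q)}.
not (T implies not Q): α-rule — add T, not not Q.
○ open, literals {Q=T, T=T}.
0 branches closed, 1 open.
An open branch gives a countermodel: Q=T, T=T (unmentioned atoms arbitrary); the premises hold there but the conclusion fails.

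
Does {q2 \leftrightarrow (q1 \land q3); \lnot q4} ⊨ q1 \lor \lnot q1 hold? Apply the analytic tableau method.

Initial set: {T (q2 \leftrightarrow (q1 \land q3)); T \lnot q4; F (q1 \lor \lnot q1)}.
F (q1 \lor \lnot q1): α-rule — add F q1, F \lnot q1.
× closes — contains both q1 and \lnot q1.
All 1 branch closes.
Every branch closed, so the premises entail the conclusion.

Yes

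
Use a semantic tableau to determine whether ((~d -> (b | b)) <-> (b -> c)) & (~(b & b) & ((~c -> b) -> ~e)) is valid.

Not valid

Assume the negation and expand:
Initial set: {~(((~d -> (b | b)) <-> (b -> c)) & (~(b & b) & ((~c -> b) -> ~e)))}.
~(((~d -> (b | b)) <-> (b -> c)) & (~(b & b) & ((~c -> b) -> ~e))): β-rule — branch into ~((~d -> (b | b)) <-> (b -> c))  //  ~(~(b & b) & ((~c -> b) -> ~e)).
  branch 1 (add ~((~d -> (b | b)) <-> (b -> c))):
    ~((~d -> (b | b)) <-> (b -> c)): β-rule — branch into (~d -> (b | b)), ~(b -> c)  //  ~(~d -> (b | b)), (b -> c).
      branch 1.1 (add (~d -> (b | b)), ~(b -> c)):
        ~(b -> c): α-rule — add b, ~c.
        (~d -> (b | b)): β-rule — branch into ~~d  //  (b | b).
          branch 1.1.1 (add ~~d):
            ○ open, literals {b=1, c=0, d=1}.
          branch 1.1.2 (add (b | b)):
            (b | b): β-rule — branch into b  //  b.
              branch 1.1.2.1 (add b):
                ○ open, literals {b=1, c=0}.
              branch 1.1.2.2 (add b):
                ○ open, literals {b=1, c=0}.
      branch 1.2 (add ~(~d -> (b | b)), (b -> c)):
        ~(~d -> (b | b)): α-rule — add ~d, ~(b | b).
        ~(b | b): α-rule — add ~b, ~b.
        (b -> c): β-rule — branch into ~b  //  c.
          branch 1.2.1 (add ~b):
            ○ open, literals {b=0, d=0}.
          branch 1.2.2 (add c):
            ○ open, literals {b=0, c=1, d=0}.
  branch 2 (add ~(~(b & b) & ((~c -> b) -> ~e))):
    ~(~(b & b) & ((~c -> b) -> ~e)): β-rule — branch into ~~(b & b)  //  ~((~c -> b) -> ~e).
      branch 2.1 (add ~~(b & b)):
        ~~(b & b): α-rule — add b, b.
        ○ open, literals {b=1}.
      branch 2.2 (add ~((~c -> b) -> ~e)):
        ~((~c -> b) -> ~e): α-rule — add (~c -> b), ~~e.
        (~c -> b): β-rule — branch into ~~c  //  b.
          branch 2.2.1 (add ~~c):
            ○ open, literals {c=1, e=1}.
          branch 2.2.2 (add b):
            ○ open, literals {b=1, e=1}.
0 branches closed, 8 open.
An open branch gives a countermodel: b=1, c=0, d=1 (unmentioned atoms arbitrary); under it the original formula is false.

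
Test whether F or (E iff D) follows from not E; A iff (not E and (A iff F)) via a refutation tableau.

Yes

Initial set: {not E; (A iff (not E and (A iff F))); not (F or (E iff D))}.
not (F or (E iff D)): α-rule — add not F, not (E iff D).
(A iff (not E and (A iff F))): β-rule — branch into A, (not E and (A iff F))  //  not A, not (not E and (A iff F)).
  branch 1 (add A, (not E and (A iff F))):
    (not E and (A iff F)): α-rule — add not E, (A iff F).
    not (E iff D): β-rule — branch into E, not D  //  not E, D.
      branch 1.1 (add E, not D):
        × closes — contains both E and not E.
      branch 1.2 (add not E, D):
        (A iff F): β-rule — branch into A, F  //  not A, not F.
          branch 1.2.1 (add A, F):
            × closes — contains both F and not F.
          branch 1.2.2 (add not A, not F):
            × closes — contains both A and not A.
  branch 2 (add not A, not (not E and (A iff F))):
    not (E iff D): β-rule — branch into E, not D  //  not E, D.
      branch 2.1 (add E, not D):
        × closes — contains both E and not E.
      branch 2.2 (add not E, D):
        not (not E and (A iff F)): β-rule — branch into not not E  //  not (A iff F).
          branch 2.2.1 (add not not E):
            × closes — contains both E and not E.
          branch 2.2.2 (add not (A iff F)):
            not (A iff F): β-rule — branch into A, not F  //  not A, F.
              branch 2.2.2.1 (add A, not F):
                × closes — contains both A and not A.
              branch 2.2.2.2 (add not A, F):
                × closes — contains both F and not F.
All 7 branches close.
Every branch closed, so the premises entail the conclusion.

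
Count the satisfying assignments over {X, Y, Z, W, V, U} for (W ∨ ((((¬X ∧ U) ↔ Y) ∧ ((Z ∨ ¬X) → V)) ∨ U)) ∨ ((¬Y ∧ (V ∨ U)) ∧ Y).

Initial set: {((W ∨ ((((¬X ∧ U) ↔ Y) ∧ ((Z ∨ ¬X) → V)) ∨ U)) ∨ ((¬Y ∧ (V ∨ U)) ∧ Y))}.
((W ∨ ((((¬X ∧ U) ↔ Y) ∧ ((Z ∨ ¬X) → V)) ∨ U)) ∨ ((¬Y ∧ (V ∨ U)) ∧ Y)): β-rule — branch into (W ∨ ((((¬X ∧ U) ↔ Y) ∧ ((Z ∨ ¬X) → V)) ∨ U))  //  ((¬Y ∧ (V ∨ U)) ∧ Y).
  branch 1 (add (W ∨ ((((¬X ∧ U) ↔ Y) ∧ ((Z ∨ ¬X) → V)) ∨ U))):
    (W ∨ ((((¬X ∧ U) ↔ Y) ∧ ((Z ∨ ¬X) → V)) ∨ U)): β-rule — branch into W  //  ((((¬X ∧ U) ↔ Y) ∧ ((Z ∨ ¬X) → V)) ∨ U).
      branch 1.1 (add W):
        ○ open, literals {W=T}.
      branch 1.2 (add ((((¬X ∧ U) ↔ Y) ∧ ((Z ∨ ¬X) → V)) ∨ U)):
        ((((¬X ∧ U) ↔ Y) ∧ ((Z ∨ ¬X) → V)) ∨ U): β-rule — branch into (((¬X ∧ U) ↔ Y) ∧ ((Z ∨ ¬X) → V))  //  U.
          branch 1.2.1 (add (((¬X ∧ U) ↔ Y) ∧ ((Z ∨ ¬X) → V))):
            (((¬X ∧ U) ↔ Y) ∧ ((Z ∨ ¬X) → V)): α-rule — add ((¬X ∧ U) ↔ Y), ((Z ∨ ¬X) → V).
            ((¬X ∧ U) ↔ Y): β-rule — branch into (¬X ∧ U), Y  //  ¬(¬X ∧ U), ¬Y.
              branch 1.2.1.1 (add (¬X ∧ U), Y):
                (¬X ∧ U): α-rule — add ¬X, U.
                ((Z ∨ ¬X) → V): β-rule — branch into ¬(Z ∨ ¬X)  //  V.
                  branch 1.2.1.1.1 (add ¬(Z ∨ ¬X)):
                    ¬(Z ∨ ¬X): α-rule — add ¬Z, ¬¬X.
                    × closes — contains both X and ¬X.
                  branch 1.2.1.1.2 (add V):
                    ○ open, literals {U=T, V=T, X=F, Y=T}.
              branch 1.2.1.2 (add ¬(¬X ∧ U), ¬Y):
                ((Z ∨ ¬X) → V): β-rule — branch into ¬(Z ∨ ¬X)  //  V.
                  branch 1.2.1.2.1 (add ¬(Z ∨ ¬X)):
                    ¬(Z ∨ ¬X): α-rule — add ¬Z, ¬¬X.
                    ¬(¬X ∧ U): β-rule — branch into ¬¬X  //  ¬U.
                      branch 1.2.1.2.1.1 (add ¬¬X):
                        ○ open, literals {X=T, Y=F, Z=F}.
                      branch 1.2.1.2.1.2 (add ¬U):
                        ○ open, literals {U=F, X=T, Y=F, Z=F}.
                  branch 1.2.1.2.2 (add V):
                    ¬(¬X ∧ U): β-rule — branch into ¬¬X  //  ¬U.
                      branch 1.2.1.2.2.1 (add ¬¬X):
                        ○ open, literals {V=T, X=T, Y=F}.
                      branch 1.2.1.2.2.2 (add ¬U):
                        ○ open, literals {U=F, V=T, Y=F}.
          branch 1.2.2 (add U):
            ○ open, literals {U=T}.
  branch 2 (add ((¬Y ∧ (V ∨ U)) ∧ Y)):
    ((¬Y ∧ (V ∨ U)) ∧ Y): α-rule — add (¬Y ∧ (V ∨ U)), Y.
    (¬Y ∧ (V ∨ U)): α-rule — add ¬Y, (V ∨ U).
    × closes — contains both Y and ¬Y.
2 branches closed, 7 open.
Each open branch fixes some atoms; the unmentioned ones are free. Counting distinct full assignments: branch {W=T} (X, Y, Z, V, U) contributes 32 new; branch {U=T, V=T, X=F, Y=T} (Z, W) contributes 2 new; branch {X=T, Y=F, Z=F} (W, V, U) contributes 4 new; branch {U=F, X=T, Y=F, Z=F} (W, V) contributes 0 new; branch {V=T, X=T, Y=F} (Z, W, U) contributes 2 new; branch {U=F, V=T, Y=F} (X, Z, W) contributes 2 new; branch {U=T} (X, Y, Z, W, V) contributes 11 new. Total: 53.

53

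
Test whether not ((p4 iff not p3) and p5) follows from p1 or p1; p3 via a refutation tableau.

Initial set: {(p1 or p1); p3; not not ((p4 iff not p3) and p5)}.
not not ((p4 iff not p3) and p5): α-rule — add (p4 iff not p3), p5.
(p1 or p1): β-rule — branch into p1  //  p1.
  branch 1 (add p1):
    (p4 iff not p3): β-rule — branch into p4, not p3  //  not p4, not not p3.
      branch 1.1 (add p4, not p3):
        × closes — contains both p3 and not p3.
      branch 1.2 (add not p4, not not p3):
        ○ open, literals {p1=true, p3=true, p4=false, p5=true}.
  branch 2 (add p1):
    (p4 iff not p3): β-rule — branch into p4, not p3  //  not p4, not not p3.
      branch 2.1 (add p4, not p3):
        × closes — contains both p3 and not p3.
      branch 2.2 (add not p4, not not p3):
        ○ open, literals {p1=true, p3=true, p4=false, p5=true}.
2 branches closed, 2 open.
An open branch gives a countermodel: p1=true, p3=true, p4=false, p5=true (unmentioned atoms arbitrary); the premises hold there but the conclusion fails.

No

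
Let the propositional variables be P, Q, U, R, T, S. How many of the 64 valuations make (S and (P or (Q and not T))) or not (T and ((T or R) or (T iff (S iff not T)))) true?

40

Initial set: {((S and (P or (Q and not T))) or not (T and ((T or R) or (T iff (S iff not T)))))}.
((S and (P or (Q and not T))) or not (T and ((T or R) or (T iff (S iff not T))))): β-rule — branch into (S and (P or (Q and not T)))  //  not (T and ((T or R) or (T iff (S iff not T)))).
  branch 1 (add (S and (P or (Q and not T)))):
    (S and (P or (Q and not T))): α-rule — add S, (P or (Q and not T)).
    (P or (Q and not T)): β-rule — branch into P  //  (Q and not T).
      branch 1.1 (add P):
        ○ open, literals {P=1, S=1}.
      branch 1.2 (add (Q and not T)):
        (Q and not T): α-rule — add Q, not T.
        ○ open, literals {Q=1, S=1, T=0}.
  branch 2 (add not (T and ((T or R) or (T iff (S iff not T))))):
    not (T and ((T or R) or (T iff (S iff not T)))): β-rule — branch into not T  //  not ((T or R) or (T iff (S iff not T))).
      branch 2.1 (add not T):
        ○ open, literals {T=0}.
      branch 2.2 (add not ((T or R) or (T iff (S iff not T)))):
        not ((T or R) or (T iff (S iff not T))): α-rule — add not (T or R), not (T iff (S iff not T)).
        not (T or R): α-rule — add not T, not R.
        not (T iff (S iff not T)): β-rule — branch into T, not (S iff not T)  //  not T, (S iff not T).
          branch 2.2.1 (add T, not (S iff not T)):
            × closes — contains both T and not T.
          branch 2.2.2 (add not T, (S iff not T)):
            (S iff not T): β-rule — branch into S, not T  //  not S, not not T.
              branch 2.2.2.1 (add S, not T):
                ○ open, literals {R=0, S=1, T=0}.
              branch 2.2.2.2 (add not S, not not T):
                × closes — contains both T and not T.
2 branches closed, 4 open.
Each open branch fixes some atoms; the unmentioned ones are free. Counting distinct full assignments: branch {P=1, S=1} (Q, U, R, T) contributes 16 new; branch {Q=1, S=1, T=0} (P, U, R) contributes 4 new; branch {T=0} (P, Q, U, R, S) contributes 20 new; branch {R=0, S=1, T=0} (P, Q, U) contributes 0 new. Total: 40.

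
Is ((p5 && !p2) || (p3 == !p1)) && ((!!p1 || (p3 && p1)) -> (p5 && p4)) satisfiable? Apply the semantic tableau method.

Satisfiable

Initial set: {(((p5 && !p2) || (p3 == !p1)) && ((!!p1 || (p3 && p1)) -> (p5 && p4)))}.
(((p5 && !p2) || (p3 == !p1)) && ((!!p1 || (p3 && p1)) -> (p5 && p4))): α-rule — add ((p5 && !p2) || (p3 == !p1)), ((!!p1 || (p3 && p1)) -> (p5 && p4)).
((p5 && !p2) || (p3 == !p1)): β-rule — branch into (p5 && !p2)  //  (p3 == !p1).
  branch 1 (add (p5 && !p2)):
    (p5 && !p2): α-rule — add p5, !p2.
    ((!!p1 || (p3 && p1)) -> (p5 && p4)): β-rule — branch into !(!!p1 || (p3 && p1))  //  (p5 && p4).
      branch 1.1 (add !(!!p1 || (p3 && p1))):
        !(!!p1 || (p3 && p1)): α-rule — add !!!p1, !(p3 && p1).
        !!!p1: drop double negation, giving !p1.
        !(p3 && p1): β-rule — branch into !p3  //  !p1.
          branch 1.1.1 (add !p3):
            ○ open, literals {p1=F, p2=F, p3=F, p5=T}.
          branch 1.1.2 (add !p1):
            ○ open, literals {p1=F, p2=F, p5=T}.
      branch 1.2 (add (p5 && p4)):
        (p5 && p4): α-rule — add p5, p4.
        ○ open, literals {p2=F, p4=T, p5=T}.
  branch 2 (add (p3 == !p1)):
    ((!!p1 || (p3 && p1)) -> (p5 && p4)): β-rule — branch into !(!!p1 || (p3 && p1))  //  (p5 && p4).
      branch 2.1 (add !(!!p1 || (p3 && p1))):
        !(!!p1 || (p3 && p1)): α-rule — add !!!p1, !(p3 && p1).
        !!!p1: drop double negation, giving !p1.
        (p3 == !p1): β-rule — branch into p3, !p1  //  !p3, !!p1.
          branch 2.1.1 (add p3, !p1):
            !(p3 && p1): β-rule — branch into !p3  //  !p1.
              branch 2.1.1.1 (add !p3):
                × closes — contains both p3 and !p3.
              branch 2.1.1.2 (add !p1):
                ○ open, literals {p1=F, p3=T}.
          branch 2.1.2 (add !p3, !!p1):
            × closes — contains both p1 and !p1.
      branch 2.2 (add (p5 && p4)):
        (p5 && p4): α-rule — add p5, p4.
        (p3 == !p1): β-rule — branch into p3, !p1  //  !p3, !!p1.
          branch 2.2.1 (add p3, !p1):
            ○ open, literals {p1=F, p3=T, p4=T, p5=T}.
          branch 2.2.2 (add !p3, !!p1):
            ○ open, literals {p1=T, p3=F, p4=T, p5=T}.
2 branches closed, 6 open.
An open branch gives a satisfying assignment: p1=F, p2=F, p3=F, p5=T.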